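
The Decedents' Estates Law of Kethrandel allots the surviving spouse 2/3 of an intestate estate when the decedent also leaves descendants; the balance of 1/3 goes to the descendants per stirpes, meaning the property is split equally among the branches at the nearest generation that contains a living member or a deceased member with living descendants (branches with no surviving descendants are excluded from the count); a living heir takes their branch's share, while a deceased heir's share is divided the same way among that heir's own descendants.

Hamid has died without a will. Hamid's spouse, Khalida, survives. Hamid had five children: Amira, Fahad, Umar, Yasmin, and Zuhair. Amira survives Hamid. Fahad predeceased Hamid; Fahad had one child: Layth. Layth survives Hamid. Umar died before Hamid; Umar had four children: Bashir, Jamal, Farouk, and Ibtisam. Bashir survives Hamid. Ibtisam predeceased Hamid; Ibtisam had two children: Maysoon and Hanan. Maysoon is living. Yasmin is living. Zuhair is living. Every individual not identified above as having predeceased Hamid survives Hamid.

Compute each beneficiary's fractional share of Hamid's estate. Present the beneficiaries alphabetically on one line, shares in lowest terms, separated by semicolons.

Khalida, as surviving spouse, takes 2/3.
The remaining 1/3 passes to Hamid's descendants per stirpes.
The 1/3 is divided into 5 equal shares of 1/15 among Amira, Fahad, Umar, Yasmin, Zuhair.
Amira is living and takes 1/15.
Fahad predeceased; the 1/15 allotted to Fahad's branch passes to Fahad's issue by representation.
Layth is the sole taker at this level and receives the full 1/15.
Umar predeceased; the 1/15 allotted to Umar's branch passes to Umar's issue by representation.
The 1/15 is divided into 4 equal shares of 1/60 among Bashir, Jamal, Farouk, Ibtisam.
Bashir is living and takes 1/60.
Jamal is living and takes 1/60.
Farouk is living and takes 1/60.
Ibtisam predeceased; the 1/60 allotted to Ibtisam's branch passes to Ibtisam's issue by representation.
The 1/60 is divided into 2 equal shares of 1/120 among Maysoon, Hanan.
Maysoon is living and takes 1/120.
Hanan is living and takes 1/120.
Yasmin is living and takes 1/15.
Zuhair is living and takes 1/15.

Amira 1/15; Bashir 1/60; Farouk 1/60; Hanan 1/120; Jamal 1/60; Khalida 2/3; Layth 1/15; Maysoon 1/120; Yasmin 1/15; Zuhair 1/15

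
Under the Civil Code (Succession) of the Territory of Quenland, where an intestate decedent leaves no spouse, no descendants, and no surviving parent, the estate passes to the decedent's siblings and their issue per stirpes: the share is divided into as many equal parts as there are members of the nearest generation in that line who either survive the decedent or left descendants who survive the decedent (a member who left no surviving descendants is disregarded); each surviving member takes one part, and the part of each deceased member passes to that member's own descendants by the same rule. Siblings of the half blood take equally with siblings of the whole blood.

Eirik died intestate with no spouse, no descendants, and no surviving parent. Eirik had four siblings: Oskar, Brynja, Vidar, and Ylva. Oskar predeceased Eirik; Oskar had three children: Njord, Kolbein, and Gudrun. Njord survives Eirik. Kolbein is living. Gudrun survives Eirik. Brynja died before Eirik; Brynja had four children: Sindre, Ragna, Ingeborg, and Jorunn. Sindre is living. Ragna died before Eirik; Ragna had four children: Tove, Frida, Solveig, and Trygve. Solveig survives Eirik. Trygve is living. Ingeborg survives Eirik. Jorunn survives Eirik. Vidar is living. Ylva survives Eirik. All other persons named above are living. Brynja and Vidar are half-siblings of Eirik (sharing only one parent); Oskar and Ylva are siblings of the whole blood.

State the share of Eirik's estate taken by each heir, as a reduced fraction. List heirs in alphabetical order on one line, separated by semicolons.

Frida 1/64; Gudrun 1/12; Ingeborg 1/16; Jorunn 1/16; Kolbein 1/12; Njord 1/12; Sindre 1/16; Solveig 1/64; Tove 1/64; Trygve 1/64; Vidar 1/4; Ylva 1/4

No spouse, descendants, or parent survives, so the estate passes to Eirik's siblings per stirpes.
Half-blood and whole-blood siblings take equally under the stated rule.
The estate is divided into 4 equal shares of 1/4 among Oskar, Brynja, Vidar, Ylva.
Oskar predeceased; the 1/4 allotted to Oskar's branch passes to Oskar's issue by representation.
The 1/4 is divided into 3 equal shares of 1/12 among Njord, Kolbein, Gudrun.
Njord is living and takes 1/12.
Kolbein is living and takes 1/12.
Gudrun is living and takes 1/12.
Brynja predeceased; the 1/4 allotted to Brynja's branch passes to Brynja's issue by representation.
The 1/4 is divided into 4 equal shares of 1/16 among Sindre, Ragna, Ingeborg, Jorunn.
Sindre is living and takes 1/16.
Ragna predeceased; the 1/16 allotted to Ragna's branch passes to Ragna's issue by representation.
The 1/16 is divided into 4 equal shares of 1/64 among Tove, Frida, Solveig, Trygve.
Tove is living and takes 1/64.
Frida is living and takes 1/64.
Solveig is living and takes 1/64.
Trygve is living and takes 1/64.
Ingeborg is living and takes 1/16.
Jorunn is living and takes 1/16.
Vidar is living and takes 1/4.
Ylva is living and takes 1/4.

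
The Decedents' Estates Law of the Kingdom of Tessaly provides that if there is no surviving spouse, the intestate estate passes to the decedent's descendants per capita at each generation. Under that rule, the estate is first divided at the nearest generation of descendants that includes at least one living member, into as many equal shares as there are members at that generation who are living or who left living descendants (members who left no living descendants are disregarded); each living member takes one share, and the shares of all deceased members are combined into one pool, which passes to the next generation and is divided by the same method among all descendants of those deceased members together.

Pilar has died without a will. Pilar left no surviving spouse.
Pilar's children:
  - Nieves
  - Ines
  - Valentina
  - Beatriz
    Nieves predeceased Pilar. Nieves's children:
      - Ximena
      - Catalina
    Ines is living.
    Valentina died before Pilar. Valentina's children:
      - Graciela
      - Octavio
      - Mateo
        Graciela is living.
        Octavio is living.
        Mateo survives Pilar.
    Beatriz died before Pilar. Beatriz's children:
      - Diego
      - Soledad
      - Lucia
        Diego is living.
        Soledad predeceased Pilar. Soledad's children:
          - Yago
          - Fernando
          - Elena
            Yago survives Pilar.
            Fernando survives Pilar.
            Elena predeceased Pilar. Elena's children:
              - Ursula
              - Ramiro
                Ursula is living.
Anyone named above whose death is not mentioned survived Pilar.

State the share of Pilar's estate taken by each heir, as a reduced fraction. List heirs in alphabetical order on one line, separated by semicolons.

There is no surviving spouse, so the entire estate passes to Pilar's descendants per capita at each generation.
At generation 1 (Nieves, Ines, Valentina, Beatriz) there are 4 shares of (1)/4 = 1/4 each.
Living: Ines — each takes 1/4.
Deceased: Nieves, Valentina, and Beatriz. Their combined 3/4 is pooled and carried to generation 2.
At generation 2 (Ximena, Catalina, Graciela, Octavio, Mateo, Diego, Soledad, Lucia) there are 8 shares of (3/4)/8 = 3/32 each.
Living: Ximena, Catalina, Graciela, Octavio, Mateo, Diego, and Lucia — each takes 3/32.
Deceased: Soledad. That 3/32 share is carried to generation 3.
At generation 3 (Yago, Fernando, Elena) there are 3 shares of (3/32)/3 = 1/32 each.
Living: Yago and Fernando — each takes 1/32.
Deceased: Elena. That 1/32 share is carried to generation 4.
At generation 4 (Ursula, Ramiro) there are 2 shares of (1/32)/2 = 1/64 each.
Living: Ursula and Ramiro — each takes 1/64.

Catalina 3/32; Diego 3/32; Fernando 1/32; Graciela 3/32; Ines 1/4; Lucia 3/32; Mateo 3/32; Octavio 3/32; Ramiro 1/64; Ursula 1/64; Ximena 3/32; Yago 1/32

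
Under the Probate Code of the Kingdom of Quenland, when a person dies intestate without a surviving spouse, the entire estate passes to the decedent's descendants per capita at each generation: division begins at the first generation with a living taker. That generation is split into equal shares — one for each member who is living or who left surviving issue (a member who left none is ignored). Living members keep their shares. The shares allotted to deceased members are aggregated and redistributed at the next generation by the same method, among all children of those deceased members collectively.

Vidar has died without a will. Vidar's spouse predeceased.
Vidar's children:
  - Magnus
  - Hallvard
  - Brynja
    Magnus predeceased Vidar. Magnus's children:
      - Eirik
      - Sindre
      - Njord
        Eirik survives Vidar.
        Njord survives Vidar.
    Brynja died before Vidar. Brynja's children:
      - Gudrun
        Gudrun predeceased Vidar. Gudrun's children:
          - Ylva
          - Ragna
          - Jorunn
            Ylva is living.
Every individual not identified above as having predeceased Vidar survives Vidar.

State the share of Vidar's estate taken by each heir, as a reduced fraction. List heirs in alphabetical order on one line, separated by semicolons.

There is no surviving spouse, so the entire estate passes to Vidar's descendants per capita at each generation.
At generation 1 (Magnus, Hallvard, Brynja) there are 3 shares of (1)/3 = 1/3 each.
Living: Hallvard — each takes 1/3.
Deceased: Magnus and Brynja. Their combined 2/3 is pooled and carried to generation 2.
At generation 2 (Eirik, Sindre, Njord, Gudrun) there are 4 shares of (2/3)/4 = 1/6 each.
Living: Eirik, Sindre, and Njord — each takes 1/6.
Deceased: Gudrun. That 1/6 share is carried to generation 3.
At generation 3 (Ylva, Ragna, Jorunn) there are 3 shares of (1/6)/3 = 1/18 each.
Living: Ylva, Ragna, and Jorunn — each takes 1/18.

Eirik 1/6; Hallvard 1/3; Jorunn 1/18; Njord 1/6; Ragna 1/18; Sindre 1/6; Ylva 1/18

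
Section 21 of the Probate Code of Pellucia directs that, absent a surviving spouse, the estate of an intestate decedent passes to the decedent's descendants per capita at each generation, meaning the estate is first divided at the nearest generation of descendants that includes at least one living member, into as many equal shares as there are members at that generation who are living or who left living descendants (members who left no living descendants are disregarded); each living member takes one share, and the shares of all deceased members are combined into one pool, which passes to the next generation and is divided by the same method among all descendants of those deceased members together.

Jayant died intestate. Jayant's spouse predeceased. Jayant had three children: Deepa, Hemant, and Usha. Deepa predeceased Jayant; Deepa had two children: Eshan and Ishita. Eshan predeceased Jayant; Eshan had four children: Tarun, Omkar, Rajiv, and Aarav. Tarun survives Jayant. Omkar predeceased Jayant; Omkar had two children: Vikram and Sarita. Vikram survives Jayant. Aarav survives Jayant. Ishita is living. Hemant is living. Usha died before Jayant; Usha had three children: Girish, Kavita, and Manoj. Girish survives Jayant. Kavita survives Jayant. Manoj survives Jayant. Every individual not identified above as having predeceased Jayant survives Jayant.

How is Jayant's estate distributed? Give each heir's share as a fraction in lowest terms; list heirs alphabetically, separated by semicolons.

There is no surviving spouse, so the entire estate passes to Jayant's descendants per capita at each generation.
At generation 1 (Deepa, Hemant, Usha) there are 3 shares of (1)/3 = 1/3 each.
Living: Hemant — each takes 1/3.
Deceased: Deepa and Usha. Their combined 2/3 is pooled and carried to generation 2.
At generation 2 (Eshan, Ishita, Girish, Kavita, Manoj) there are 5 shares of (2/3)/5 = 2/15 each.
Living: Ishita, Girish, Kavita, and Manoj — each takes 2/15.
Deceased: Eshan. That 2/15 share is carried to generation 3.
At generation 3 (Tarun, Omkar, Rajiv, Aarav) there are 4 shares of (2/15)/4 = 1/30 each.
Living: Tarun, Rajiv, and Aarav — each takes 1/30.
Deceased: Omkar. That 1/30 share is carried to generation 4.
At generation 4 (Vikram, Sarita) there are 2 shares of (1/30)/2 = 1/60 each.
Living: Vikram and Sarita — each takes 1/60.

Aarav 1/30; Girish 2/15; Hemant 1/3; Ishita 2/15; Kavita 2/15; Manoj 2/15; Rajiv 1/30; Sarita 1/60; Tarun 1/30; Vikram 1/60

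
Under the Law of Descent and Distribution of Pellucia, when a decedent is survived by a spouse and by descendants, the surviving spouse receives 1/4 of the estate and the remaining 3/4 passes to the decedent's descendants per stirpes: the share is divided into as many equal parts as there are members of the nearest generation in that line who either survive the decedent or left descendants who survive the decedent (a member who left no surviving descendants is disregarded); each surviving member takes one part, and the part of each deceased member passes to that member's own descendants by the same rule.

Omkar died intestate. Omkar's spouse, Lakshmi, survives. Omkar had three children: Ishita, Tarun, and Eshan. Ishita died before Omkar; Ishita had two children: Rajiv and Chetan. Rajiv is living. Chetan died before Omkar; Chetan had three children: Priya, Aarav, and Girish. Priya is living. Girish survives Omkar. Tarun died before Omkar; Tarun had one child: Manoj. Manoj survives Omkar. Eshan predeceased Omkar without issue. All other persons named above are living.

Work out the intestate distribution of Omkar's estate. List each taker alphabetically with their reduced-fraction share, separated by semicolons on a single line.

Lakshmi, as surviving spouse, takes 1/4.
The remaining 3/4 passes to Omkar's descendants per stirpes.
Eshan left no surviving issue, so that branch lapses and is disregarded.
The 3/4 is divided into 2 equal shares of 3/8 among Ishita, Tarun.
Ishita predeceased; the 3/8 allotted to Ishita's branch passes to Ishita's issue by representation.
The 3/8 is divided into 2 equal shares of 3/16 among Rajiv, Chetan.
Rajiv is living and takes 3/16.
Chetan predeceased; the 3/16 allotted to Chetan's branch passes to Chetan's issue by representation.
The 3/16 is divided into 3 equal shares of 1/16 among Priya, Aarav, Girish.
Priya is living and takes 1/16.
Aarav is living and takes 1/16.
Girish is living and takes 1/16.
Tarun predeceased; the 3/8 allotted to Tarun's branch passes to Tarun's issue by representation.
Manoj is the sole taker at this level and receives the full 3/8.

Aarav 1/16; Girish 1/16; Lakshmi 1/4; Manoj 3/8; Priya 1/16; Rajiv 3/16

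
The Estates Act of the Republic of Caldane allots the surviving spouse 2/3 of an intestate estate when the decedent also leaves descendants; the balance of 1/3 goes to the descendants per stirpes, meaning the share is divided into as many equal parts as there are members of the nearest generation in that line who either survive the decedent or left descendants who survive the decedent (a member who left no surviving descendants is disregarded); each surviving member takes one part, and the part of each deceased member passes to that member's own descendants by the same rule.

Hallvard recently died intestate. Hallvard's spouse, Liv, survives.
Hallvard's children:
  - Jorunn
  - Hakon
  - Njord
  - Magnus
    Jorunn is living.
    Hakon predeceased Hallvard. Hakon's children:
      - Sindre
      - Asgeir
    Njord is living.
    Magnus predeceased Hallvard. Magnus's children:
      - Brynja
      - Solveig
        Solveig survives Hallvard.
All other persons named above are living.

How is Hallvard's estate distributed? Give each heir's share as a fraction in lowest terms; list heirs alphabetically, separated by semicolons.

Liv, as surviving spouse, takes 2/3.
The remaining 1/3 passes to Hallvard's descendants per stirpes.
The 1/3 is divided into 4 equal shares of 1/12 among Jorunn, Hakon, Njord, Magnus.
Jorunn is living and takes 1/12.
Hakon predeceased; the 1/12 allotted to Hakon's branch passes to Hakon's issue by representation.
The 1/12 is divided into 2 equal shares of 1/24 among Sindre, Asgeir.
Sindre is living and takes 1/24.
Asgeir is living and takes 1/24.
Njord is living and takes 1/12.
Magnus predeceased; the 1/12 allotted to Magnus's branch passes to Magnus's issue by representation.
The 1/12 is divided into 2 equal shares of 1/24 among Brynja, Solveig.
Brynja is living and takes 1/24.
Solveig is living and takes 1/24.

Asgeir 1/24; Brynja 1/24; Jorunn 1/12; Liv 2/3; Njord 1/12; Sindre 1/24; Solveig 1/24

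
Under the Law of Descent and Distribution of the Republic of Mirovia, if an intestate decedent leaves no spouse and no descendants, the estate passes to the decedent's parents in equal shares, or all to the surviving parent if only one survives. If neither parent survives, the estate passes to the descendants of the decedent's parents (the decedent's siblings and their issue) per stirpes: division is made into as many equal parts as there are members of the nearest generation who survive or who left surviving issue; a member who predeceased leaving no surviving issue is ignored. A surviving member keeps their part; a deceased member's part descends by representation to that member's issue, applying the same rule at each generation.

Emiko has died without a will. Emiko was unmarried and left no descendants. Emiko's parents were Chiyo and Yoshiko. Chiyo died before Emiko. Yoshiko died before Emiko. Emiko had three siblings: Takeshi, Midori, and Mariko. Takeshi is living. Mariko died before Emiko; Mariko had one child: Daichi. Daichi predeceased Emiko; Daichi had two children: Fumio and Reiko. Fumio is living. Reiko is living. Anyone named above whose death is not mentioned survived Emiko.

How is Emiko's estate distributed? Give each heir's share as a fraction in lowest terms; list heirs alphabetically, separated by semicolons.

Neither parent survives and there are no descendants, so the estate passes to Emiko's siblings and their issue per stirpes.
The estate is divided into 3 equal shares of 1/3 among Takeshi, Midori, Mariko.
Takeshi is living and takes 1/3.
Midori is living and takes 1/3.
Mariko predeceased; the 1/3 allotted to Mariko's branch passes to Mariko's issue by representation.
Daichi's line is the sole branch at this level, so the full 1/3 passes to Daichi's issue by representation.
The 1/3 is divided into 2 equal shares of 1/6 among Fumio, Reiko.
Fumio is living and takes 1/6.
Reiko is living and takes 1/6.

Fumio 1/6; Midori 1/3; Reiko 1/6; Takeshi 1/3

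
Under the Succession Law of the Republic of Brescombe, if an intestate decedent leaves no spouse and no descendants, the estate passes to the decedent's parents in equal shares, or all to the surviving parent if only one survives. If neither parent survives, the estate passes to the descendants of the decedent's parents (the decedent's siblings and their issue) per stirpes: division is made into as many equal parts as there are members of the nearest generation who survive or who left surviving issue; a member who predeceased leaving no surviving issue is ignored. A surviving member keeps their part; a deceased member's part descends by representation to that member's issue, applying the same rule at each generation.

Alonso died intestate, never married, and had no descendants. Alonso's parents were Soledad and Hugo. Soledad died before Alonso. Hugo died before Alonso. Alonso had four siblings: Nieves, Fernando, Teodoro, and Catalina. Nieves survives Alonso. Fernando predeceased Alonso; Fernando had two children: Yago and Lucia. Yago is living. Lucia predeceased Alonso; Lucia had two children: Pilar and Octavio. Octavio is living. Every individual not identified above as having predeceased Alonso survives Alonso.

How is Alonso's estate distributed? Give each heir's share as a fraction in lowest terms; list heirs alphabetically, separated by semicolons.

Neither parent survives and there are no descendants, so the estate passes to Alonso's siblings and their issue per stirpes.
The estate is divided into 4 equal shares of 1/4 among Nieves, Fernando, Teodoro, Catalina.
Nieves is living and takes 1/4.
Fernando predeceased; the 1/4 allotted to Fernando's branch passes to Fernando's issue by representation.
The 1/4 is divided into 2 equal shares of 1/8 among Yago, Lucia.
Yago is living and takes 1/8.
Lucia predeceased; the 1/8 allotted to Lucia's branch passes to Lucia's issue by representation.
The 1/8 is divided into 2 equal shares of 1/16 among Pilar, Octavio.
Pilar is living and takes 1/16.
Octavio is living and takes 1/16.
Teodoro is living and takes 1/4.
Catalina is living and takes 1/4.

Catalina 1/4; Nieves 1/4; Octavio 1/16; Pilar 1/16; Teodoro 1/4; Yago 1/8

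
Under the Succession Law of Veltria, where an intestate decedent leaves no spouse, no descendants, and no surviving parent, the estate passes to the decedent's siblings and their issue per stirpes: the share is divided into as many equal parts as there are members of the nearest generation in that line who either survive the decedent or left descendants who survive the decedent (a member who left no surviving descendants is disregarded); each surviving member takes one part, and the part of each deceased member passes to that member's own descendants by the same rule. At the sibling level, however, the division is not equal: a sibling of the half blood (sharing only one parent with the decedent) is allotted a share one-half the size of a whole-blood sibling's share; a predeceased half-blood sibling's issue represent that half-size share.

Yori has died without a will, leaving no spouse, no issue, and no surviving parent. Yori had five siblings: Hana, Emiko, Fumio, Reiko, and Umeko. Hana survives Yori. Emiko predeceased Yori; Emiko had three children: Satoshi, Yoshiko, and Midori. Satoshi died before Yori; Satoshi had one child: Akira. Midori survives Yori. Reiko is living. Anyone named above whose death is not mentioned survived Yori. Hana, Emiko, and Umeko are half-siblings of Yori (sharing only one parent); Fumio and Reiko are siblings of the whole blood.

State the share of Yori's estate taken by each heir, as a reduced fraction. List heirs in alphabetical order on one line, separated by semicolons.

Akira 1/21; Fumio 2/7; Hana 1/7; Midori 1/21; Reiko 2/7; Umeko 1/7; Yoshiko 1/21

No spouse, descendants, or parent survives, so the estate passes to Yori's siblings per stirpes.
Half-blood siblings count for one-half the weight of whole-blood siblings at the initial division.
Dividing 1 in proportion to weights (total weight 7/2): Hana (weight 1/2) → 1/7; Emiko (weight 1/2) → 1/7; Fumio (weight 1) → 2/7; Reiko (weight 1) → 2/7; Umeko (weight 1/2) → 1/7.
Hana is living and takes 1/7.
Emiko predeceased; the 1/7 allotted to Emiko's branch passes to Emiko's issue by representation.
The 1/7 is divided into 3 equal shares of 1/21 among Satoshi, Yoshiko, Midori.
Satoshi predeceased; the 1/21 allotted to Satoshi's branch passes to Satoshi's issue by representation.
Akira is the sole taker at this level and receives the full 1/21.
Yoshiko is living and takes 1/21.
Midori is living and takes 1/21.
Fumio is living and takes 2/7.
Reiko is living and takes 2/7.
Umeko is living and takes 1/7.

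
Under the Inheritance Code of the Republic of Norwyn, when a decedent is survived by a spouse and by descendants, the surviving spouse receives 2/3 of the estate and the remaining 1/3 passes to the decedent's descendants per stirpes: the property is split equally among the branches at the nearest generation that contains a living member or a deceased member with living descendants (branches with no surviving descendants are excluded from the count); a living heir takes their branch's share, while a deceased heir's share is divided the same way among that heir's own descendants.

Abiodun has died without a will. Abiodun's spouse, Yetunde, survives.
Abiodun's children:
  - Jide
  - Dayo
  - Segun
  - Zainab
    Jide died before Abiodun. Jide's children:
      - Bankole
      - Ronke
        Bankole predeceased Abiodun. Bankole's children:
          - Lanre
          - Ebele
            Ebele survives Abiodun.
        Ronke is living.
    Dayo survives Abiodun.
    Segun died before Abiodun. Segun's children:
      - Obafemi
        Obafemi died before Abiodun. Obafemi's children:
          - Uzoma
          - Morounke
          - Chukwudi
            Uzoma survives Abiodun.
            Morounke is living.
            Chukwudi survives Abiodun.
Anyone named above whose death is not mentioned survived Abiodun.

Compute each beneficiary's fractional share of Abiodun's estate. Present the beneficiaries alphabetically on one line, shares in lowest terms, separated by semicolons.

Yetunde, as surviving spouse, takes 2/3.
The remaining 1/3 passes to Abiodun's descendants per stirpes.
The 1/3 is divided into 4 equal shares of 1/12 among Jide, Dayo, Segun, Zainab.
Jide predeceased; the 1/12 allotted to Jide's branch passes to Jide's issue by representation.
The 1/12 is divided into 2 equal shares of 1/24 among Bankole, Ronke.
Bankole predeceased; the 1/24 allotted to Bankole's branch passes to Bankole's issue by representation.
The 1/24 is divided into 2 equal shares of 1/48 among Lanre, Ebele.
Lanre is living and takes 1/48.
Ebele is living and takes 1/48.
Ronke is living and takes 1/24.
Dayo is living and takes 1/12.
Segun predeceased; the 1/12 allotted to Segun's branch passes to Segun's issue by representation.
Obafemi's line is the sole branch at this level, so the full 1/12 passes to Obafemi's issue by representation.
The 1/12 is divided into 3 equal shares of 1/36 among Uzoma, Morounke, Chukwudi.
Uzoma is living and takes 1/36.
Morounke is living and takes 1/36.
Chukwudi is living and takes 1/36.
Zainab is living and takes 1/12.

Chukwudi 1/36; Dayo 1/12; Ebele 1/48; Lanre 1/48; Morounke 1/36; Ronke 1/24; Uzoma 1/36; Yetunde 2/3; Zainab 1/12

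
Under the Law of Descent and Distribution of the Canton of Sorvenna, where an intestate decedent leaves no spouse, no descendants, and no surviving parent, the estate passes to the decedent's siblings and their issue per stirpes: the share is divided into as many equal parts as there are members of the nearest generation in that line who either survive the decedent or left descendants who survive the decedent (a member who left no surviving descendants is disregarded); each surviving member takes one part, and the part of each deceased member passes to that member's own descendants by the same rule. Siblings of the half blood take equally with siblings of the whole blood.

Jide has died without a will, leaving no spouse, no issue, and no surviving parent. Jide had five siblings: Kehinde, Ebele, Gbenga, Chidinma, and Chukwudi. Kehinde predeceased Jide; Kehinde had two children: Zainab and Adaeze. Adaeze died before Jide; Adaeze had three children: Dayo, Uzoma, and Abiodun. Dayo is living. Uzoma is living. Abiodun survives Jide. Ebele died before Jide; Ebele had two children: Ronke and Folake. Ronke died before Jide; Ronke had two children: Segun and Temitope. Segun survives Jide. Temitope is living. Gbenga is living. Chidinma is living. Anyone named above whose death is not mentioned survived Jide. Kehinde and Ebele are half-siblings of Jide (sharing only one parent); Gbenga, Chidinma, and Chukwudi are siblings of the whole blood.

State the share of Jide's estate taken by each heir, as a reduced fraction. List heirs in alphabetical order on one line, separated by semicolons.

Abiodun 1/30; Chidinma 1/5; Chukwudi 1/5; Dayo 1/30; Folake 1/10; Gbenga 1/5; Segun 1/20; Temitope 1/20; Uzoma 1/30; Zainab 1/10

No spouse, descendants, or parent survives, so the estate passes to Jide's siblings per stirpes.
Half-blood and whole-blood siblings take equally under the stated rule.
The estate is divided into 5 equal shares of 1/5 among Kehinde, Ebele, Gbenga, Chidinma, Chukwudi.
Kehinde predeceased; the 1/5 allotted to Kehinde's branch passes to Kehinde's issue by representation.
The 1/5 is divided into 2 equal shares of 1/10 among Zainab, Adaeze.
Zainab is living and takes 1/10.
Adaeze predeceased; the 1/10 allotted to Adaeze's branch passes to Adaeze's issue by representation.
The 1/10 is divided into 3 equal shares of 1/30 among Dayo, Uzoma, Abiodun.
Dayo is living and takes 1/30.
Uzoma is living and takes 1/30.
Abiodun is living and takes 1/30.
Ebele predeceased; the 1/5 allotted to Ebele's branch passes to Ebele's issue by representation.
The 1/5 is divided into 2 equal shares of 1/10 among Ronke, Folake.
Ronke predeceased; the 1/10 allotted to Ronke's branch passes to Ronke's issue by representation.
The 1/10 is divided into 2 equal shares of 1/20 among Segun, Temitope.
Segun is living and takes 1/20.
Temitope is living and takes 1/20.
Folake is living and takes 1/10.
Gbenga is living and takes 1/5.
Chidinma is living and takes 1/5.
Chukwudi is living and takes 1/5.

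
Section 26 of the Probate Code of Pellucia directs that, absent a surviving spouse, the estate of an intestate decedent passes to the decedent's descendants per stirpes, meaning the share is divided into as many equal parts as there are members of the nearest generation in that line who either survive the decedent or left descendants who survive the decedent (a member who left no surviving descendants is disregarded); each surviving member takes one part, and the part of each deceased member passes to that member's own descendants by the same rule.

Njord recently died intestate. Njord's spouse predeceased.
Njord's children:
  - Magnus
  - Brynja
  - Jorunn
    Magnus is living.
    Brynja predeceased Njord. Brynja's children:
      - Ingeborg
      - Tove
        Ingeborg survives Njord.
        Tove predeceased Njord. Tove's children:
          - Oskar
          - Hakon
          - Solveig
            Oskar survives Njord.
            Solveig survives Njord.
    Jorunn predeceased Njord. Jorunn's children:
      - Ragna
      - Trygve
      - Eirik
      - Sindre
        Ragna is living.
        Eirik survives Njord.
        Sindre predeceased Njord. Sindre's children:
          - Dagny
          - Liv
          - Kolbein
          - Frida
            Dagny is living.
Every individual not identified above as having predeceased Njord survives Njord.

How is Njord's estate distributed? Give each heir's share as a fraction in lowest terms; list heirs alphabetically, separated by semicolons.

There is no surviving spouse, so the entire estate passes to Njord's descendants per stirpes.
The estate is divided into 3 equal shares of 1/3 among Magnus, Brynja, Jorunn.
Magnus is living and takes 1/3.
Brynja predeceased; the 1/3 allotted to Brynja's branch passes to Brynja's issue by representation.
The 1/3 is divided into 2 equal shares of 1/6 among Ingeborg, Tove.
Ingeborg is living and takes 1/6.
Tove predeceased; the 1/6 allotted to Tove's branch passes to Tove's issue by representation.
The 1/6 is divided into 3 equal shares of 1/18 among Oskar, Hakon, Solveig.
Oskar is living and takes 1/18.
Hakon is living and takes 1/18.
Solveig is living and takes 1/18.
Jorunn predeceased; the 1/3 allotted to Jorunn's branch passes to Jorunn's issue by representation.
The 1/3 is divided into 4 equal shares of 1/12 among Ragna, Trygve, Eirik, Sindre.
Ragna is living and takes 1/12.
Trygve is living and takes 1/12.
Eirik is living and takes 1/12.
Sindre predeceased; the 1/12 allotted to Sindre's branch passes to Sindre's issue by representation.
The 1/12 is divided into 4 equal shares of 1/48 among Dagny, Liv, Kolbein, Frida.
Dagny is living and takes 1/48.
Liv is living and takes 1/48.
Kolbein is living and takes 1/48.
Frida is living and takes 1/48.

Dagny 1/48; Eirik 1/12; Frida 1/48; Hakon 1/18; Ingeborg 1/6; Kolbein 1/48; Liv 1/48; Magnus 1/3; Oskar 1/18; Ragna 1/12; Solveig 1/18; Trygve 1/12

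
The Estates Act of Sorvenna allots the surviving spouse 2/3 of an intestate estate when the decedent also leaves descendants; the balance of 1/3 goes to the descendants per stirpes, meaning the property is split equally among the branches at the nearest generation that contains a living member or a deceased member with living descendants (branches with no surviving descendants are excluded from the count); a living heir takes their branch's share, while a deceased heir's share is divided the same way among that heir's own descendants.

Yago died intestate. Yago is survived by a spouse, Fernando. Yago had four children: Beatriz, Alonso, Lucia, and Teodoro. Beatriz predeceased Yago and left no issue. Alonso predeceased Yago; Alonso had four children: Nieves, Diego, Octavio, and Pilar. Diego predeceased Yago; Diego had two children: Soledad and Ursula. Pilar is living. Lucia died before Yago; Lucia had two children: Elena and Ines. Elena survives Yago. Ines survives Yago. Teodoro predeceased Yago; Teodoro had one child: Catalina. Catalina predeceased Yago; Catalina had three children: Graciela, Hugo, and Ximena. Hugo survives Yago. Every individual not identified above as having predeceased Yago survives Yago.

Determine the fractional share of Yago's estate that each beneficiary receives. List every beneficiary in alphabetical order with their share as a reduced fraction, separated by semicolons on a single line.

Fernando, as surviving spouse, takes 2/3.
The remaining 1/3 passes to Yago's descendants per stirpes.
Beatriz left no surviving issue, so that branch lapses and is disregarded.
The 1/3 is divided into 3 equal shares of 1/9 among Alonso, Lucia, Teodoro.
Alonso predeceased; the 1/9 allotted to Alonso's branch passes to Alonso's issue by representation.
The 1/9 is divided into 4 equal shares of 1/36 among Nieves, Diego, Octavio, Pilar.
Nieves is living and takes 1/36.
Diego predeceased; the 1/36 allotted to Diego's branch passes to Diego's issue by representation.
The 1/36 is divided into 2 equal shares of 1/72 among Soledad, Ursula.
Soledad is living and takes 1/72.
Ursula is living and takes 1/72.
Octavio is living and takes 1/36.
Pilar is living and takes 1/36.
Lucia predeceased; the 1/9 allotted to Lucia's branch passes to Lucia's issue by representation.
The 1/9 is divided into 2 equal shares of 1/18 among Elena, Ines.
Elena is living and takes 1/18.
Ines is living and takes 1/18.
Teodoro predeceased; the 1/9 allotted to Teodoro's branch passes to Teodoro's issue by representation.
Catalina's line is the sole branch at this level, so the full 1/9 passes to Catalina's issue by representation.
The 1/9 is divided into 3 equal shares of 1/27 among Graciela, Hugo, Ximena.
Graciela is living and takes 1/27.
Hugo is living and takes 1/27.
Ximena is living and takes 1/27.

Elena 1/18; Fernando 2/3; Graciela 1/27; Hugo 1/27; Ines 1/18; Nieves 1/36; Octavio 1/36; Pilar 1/36; Soledad 1/72; Ursula 1/72; Ximena 1/27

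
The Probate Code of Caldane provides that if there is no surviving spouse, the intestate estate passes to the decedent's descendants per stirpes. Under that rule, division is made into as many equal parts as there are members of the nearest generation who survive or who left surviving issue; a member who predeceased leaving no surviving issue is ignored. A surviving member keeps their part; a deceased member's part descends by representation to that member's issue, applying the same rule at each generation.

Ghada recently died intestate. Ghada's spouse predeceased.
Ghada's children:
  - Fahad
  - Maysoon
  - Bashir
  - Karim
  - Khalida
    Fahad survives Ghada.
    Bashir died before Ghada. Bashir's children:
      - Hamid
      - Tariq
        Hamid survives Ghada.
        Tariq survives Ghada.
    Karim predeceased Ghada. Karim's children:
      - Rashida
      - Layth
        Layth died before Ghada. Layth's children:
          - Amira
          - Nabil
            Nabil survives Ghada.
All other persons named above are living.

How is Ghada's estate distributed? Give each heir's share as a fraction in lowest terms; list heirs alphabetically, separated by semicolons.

There is no surviving spouse, so the entire estate passes to Ghada's descendants per stirpes.
The estate is divided into 5 equal shares of 1/5 among Fahad, Maysoon, Bashir, Karim, Khalida.
Fahad is living and takes 1/5.
Maysoon is living and takes 1/5.
Bashir predeceased; the 1/5 allotted to Bashir's branch passes to Bashir's issue by representation.
The 1/5 is divided into 2 equal shares of 1/10 among Hamid, Tariq.
Hamid is living and takes 1/10.
Tariq is living and takes 1/10.
Karim predeceased; the 1/5 allotted to Karim's branch passes to Karim's issue by representation.
The 1/5 is divided into 2 equal shares of 1/10 among Rashida, Layth.
Rashida is living and takes 1/10.
Layth predeceased; the 1/10 allotted to Layth's branch passes to Layth's issue by representation.
The 1/10 is divided into 2 equal shares of 1/20 among Amira, Nabil.
Amira is living and takes 1/20.
Nabil is living and takes 1/20.
Khalida is living and takes 1/5.

Amira 1/20; Fahad 1/5; Hamid 1/10; Khalida 1/5; Maysoon 1/5; Nabil 1/20; Rashida 1/10; Tariq 1/10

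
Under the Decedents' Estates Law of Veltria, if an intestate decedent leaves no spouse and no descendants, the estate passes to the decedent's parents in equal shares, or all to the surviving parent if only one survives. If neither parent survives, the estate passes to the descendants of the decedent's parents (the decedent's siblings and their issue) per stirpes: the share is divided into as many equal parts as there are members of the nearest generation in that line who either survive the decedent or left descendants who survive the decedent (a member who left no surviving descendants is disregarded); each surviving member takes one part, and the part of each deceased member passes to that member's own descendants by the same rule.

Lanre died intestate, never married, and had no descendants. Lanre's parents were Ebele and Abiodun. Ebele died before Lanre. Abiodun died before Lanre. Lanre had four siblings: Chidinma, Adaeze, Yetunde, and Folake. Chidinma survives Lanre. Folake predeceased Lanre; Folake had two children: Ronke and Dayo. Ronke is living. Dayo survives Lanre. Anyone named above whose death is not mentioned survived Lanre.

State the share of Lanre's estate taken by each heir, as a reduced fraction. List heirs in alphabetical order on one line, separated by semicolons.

Adaeze 1/4; Chidinma 1/4; Dayo 1/8; Ronke 1/8; Yetunde 1/4

Neither parent survives and there are no descendants, so the estate passes to Lanre's siblings and their issue per stirpes.
The estate is divided into 4 equal shares of 1/4 among Chidinma, Adaeze, Yetunde, Folake.
Chidinma is living and takes 1/4.
Adaeze is living and takes 1/4.
Yetunde is living and takes 1/4.
Folake predeceased; the 1/4 allotted to Folake's branch passes to Folake's issue by representation.
The 1/4 is divided into 2 equal shares of 1/8 among Ronke, Dayo.
Ronke is living and takes 1/8.
Dayo is living and takes 1/8.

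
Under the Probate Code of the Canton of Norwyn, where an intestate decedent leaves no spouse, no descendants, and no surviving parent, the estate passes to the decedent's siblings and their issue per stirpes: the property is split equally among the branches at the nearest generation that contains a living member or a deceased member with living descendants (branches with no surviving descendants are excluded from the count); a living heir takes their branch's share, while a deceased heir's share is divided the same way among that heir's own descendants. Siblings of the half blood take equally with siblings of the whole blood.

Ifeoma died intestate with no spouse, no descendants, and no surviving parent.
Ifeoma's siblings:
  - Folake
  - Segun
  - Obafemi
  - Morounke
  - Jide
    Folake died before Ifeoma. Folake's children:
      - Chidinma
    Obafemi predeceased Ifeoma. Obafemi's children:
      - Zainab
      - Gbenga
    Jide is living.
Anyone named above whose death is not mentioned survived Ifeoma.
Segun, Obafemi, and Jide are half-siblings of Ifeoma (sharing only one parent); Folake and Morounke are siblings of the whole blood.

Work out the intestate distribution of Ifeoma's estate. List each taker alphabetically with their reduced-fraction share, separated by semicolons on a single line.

Chidinma 1/5; Gbenga 1/10; Jide 1/5; Morounke 1/5; Segun 1/5; Zainab 1/10

No spouse, descendants, or parent survives, so the estate passes to Ifeoma's siblings per stirpes.
Half-blood and whole-blood siblings take equally under the stated rule.
The estate is divided into 5 equal shares of 1/5 among Folake, Segun, Obafemi, Morounke, Jide.
Folake predeceased; the 1/5 allotted to Folake's branch passes to Folake's issue by representation.
Chidinma is the sole taker at this level and receives the full 1/5.
Segun is living and takes 1/5.
Obafemi predeceased; the 1/5 allotted to Obafemi's branch passes to Obafemi's issue by representation.
The 1/5 is divided into 2 equal shares of 1/10 among Zainab, Gbenga.
Zainab is living and takes 1/10.
Gbenga is living and takes 1/10.
Morounke is living and takes 1/5.
Jide is living and takes 1/5.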